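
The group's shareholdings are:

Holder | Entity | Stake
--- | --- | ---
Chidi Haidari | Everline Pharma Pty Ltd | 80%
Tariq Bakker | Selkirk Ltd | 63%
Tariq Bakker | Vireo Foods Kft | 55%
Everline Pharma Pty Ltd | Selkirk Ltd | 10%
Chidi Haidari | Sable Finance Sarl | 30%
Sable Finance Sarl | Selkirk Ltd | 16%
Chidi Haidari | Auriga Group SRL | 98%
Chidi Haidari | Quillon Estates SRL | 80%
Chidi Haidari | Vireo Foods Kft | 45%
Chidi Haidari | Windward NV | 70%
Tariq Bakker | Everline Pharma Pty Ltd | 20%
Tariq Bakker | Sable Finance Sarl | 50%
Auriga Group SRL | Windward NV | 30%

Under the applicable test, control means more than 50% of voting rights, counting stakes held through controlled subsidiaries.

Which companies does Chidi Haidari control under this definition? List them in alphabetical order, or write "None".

Chidi holds 80% of Everline, so Chidi controls Everline.
Chidi holds 98% of Auriga, so Chidi controls Auriga.
Chidi holds 80% of Quillon, so Chidi controls Quillon.
Auriga and Chidi together hold 30% + 70% = 100% of Windward, so Chidi controls Windward.
No other company's threshold is met.

Auriga Group SRL, Everline Pharma Pty Ltd, Quillon Estates SRL, Windward NV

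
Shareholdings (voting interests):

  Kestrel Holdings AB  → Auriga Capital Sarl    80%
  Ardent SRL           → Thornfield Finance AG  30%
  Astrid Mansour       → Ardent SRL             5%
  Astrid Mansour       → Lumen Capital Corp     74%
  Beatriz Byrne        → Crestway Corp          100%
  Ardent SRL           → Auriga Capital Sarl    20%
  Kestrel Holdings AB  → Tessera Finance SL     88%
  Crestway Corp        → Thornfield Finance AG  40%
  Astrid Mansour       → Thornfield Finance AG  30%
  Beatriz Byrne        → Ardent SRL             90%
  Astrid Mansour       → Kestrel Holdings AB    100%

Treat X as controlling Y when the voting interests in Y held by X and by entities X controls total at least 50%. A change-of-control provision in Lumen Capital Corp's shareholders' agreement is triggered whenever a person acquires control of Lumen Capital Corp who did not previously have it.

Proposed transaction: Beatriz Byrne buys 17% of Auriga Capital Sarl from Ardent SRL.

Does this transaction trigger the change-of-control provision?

No

The purchase adds only to Beatriz's holdings (Ardent's stake shrinks), so Beatriz is the only person who could newly come to control Lumen.
Beatriz holds 90% of Ardent, so Beatriz controls Ardent.
Beatriz holds 100% of Crestway, so Beatriz controls Crestway.
Crestway and Ardent together hold 40% + 30% = 70% of Thornfield, so Beatriz controls Thornfield.
Neither Beatriz nor any entity Beatriz controls holds any voting interest in Lumen.
So before the transaction, Beatriz does not control Lumen.
After the purchase, Beatriz holds 17% of Auriga directly, and Ardent's stake falls to 3%.
Beatriz's side now holds 3% + 17% = 20% of Auriga, not ≥ 50%, so Beatriz still does not control Auriga.
After the transaction, neither Beatriz nor any entity Beatriz controls holds a voting interest in Lumen, so Beatriz still does not control it.
No new person acquires control, so the clause is not triggered.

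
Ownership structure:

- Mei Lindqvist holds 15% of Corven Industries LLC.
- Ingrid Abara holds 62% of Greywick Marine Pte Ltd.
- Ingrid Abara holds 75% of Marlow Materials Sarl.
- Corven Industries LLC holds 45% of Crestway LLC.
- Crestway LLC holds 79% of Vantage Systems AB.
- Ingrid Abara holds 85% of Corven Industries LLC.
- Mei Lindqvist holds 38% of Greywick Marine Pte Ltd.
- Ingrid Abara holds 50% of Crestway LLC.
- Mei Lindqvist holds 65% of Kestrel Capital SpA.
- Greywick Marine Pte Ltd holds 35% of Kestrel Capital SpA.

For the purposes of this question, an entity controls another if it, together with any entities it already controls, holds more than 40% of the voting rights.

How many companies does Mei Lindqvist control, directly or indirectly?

Mei holds 65% of Kestrel, so Mei controls Kestrel.
No other company's threshold is met.
Mei controls 1 company.

1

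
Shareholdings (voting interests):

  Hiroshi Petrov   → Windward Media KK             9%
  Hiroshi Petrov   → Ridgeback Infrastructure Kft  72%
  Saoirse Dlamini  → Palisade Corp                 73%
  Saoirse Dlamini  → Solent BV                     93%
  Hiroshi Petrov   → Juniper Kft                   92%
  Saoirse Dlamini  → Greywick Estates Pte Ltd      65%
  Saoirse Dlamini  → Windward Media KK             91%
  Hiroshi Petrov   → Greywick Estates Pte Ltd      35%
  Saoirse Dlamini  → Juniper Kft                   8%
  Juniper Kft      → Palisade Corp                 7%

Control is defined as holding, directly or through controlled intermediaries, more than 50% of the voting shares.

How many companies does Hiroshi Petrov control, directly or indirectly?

Hiroshi holds 92% of Juniper, so Hiroshi controls Juniper.
Hiroshi holds 72% of Ridgeback, so Hiroshi controls Ridgeback.
No other company's threshold is met.
Hiroshi controls 2 companies.

2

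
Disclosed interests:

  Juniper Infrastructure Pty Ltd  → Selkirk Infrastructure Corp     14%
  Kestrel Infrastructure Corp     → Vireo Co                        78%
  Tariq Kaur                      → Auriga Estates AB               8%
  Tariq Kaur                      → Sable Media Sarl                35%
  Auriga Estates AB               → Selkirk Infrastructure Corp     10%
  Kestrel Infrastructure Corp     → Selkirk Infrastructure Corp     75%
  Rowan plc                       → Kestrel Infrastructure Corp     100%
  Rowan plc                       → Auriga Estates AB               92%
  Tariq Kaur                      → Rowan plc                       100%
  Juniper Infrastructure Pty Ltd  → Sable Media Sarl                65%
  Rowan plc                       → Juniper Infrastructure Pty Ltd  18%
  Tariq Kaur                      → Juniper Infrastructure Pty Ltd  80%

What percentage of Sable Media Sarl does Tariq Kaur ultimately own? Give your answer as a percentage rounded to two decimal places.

Tariq reaches Sable along 3 paths.
Direct stake: 35% = 35%.
Via Juniper: 80% × 65% = 52%.
Via Rowan → Juniper: 100% × 18% × 65% = 11.7%.
Total: 35% + 52% + 11.7% = 98.7%.
Rounded: 98.70%.

98.70%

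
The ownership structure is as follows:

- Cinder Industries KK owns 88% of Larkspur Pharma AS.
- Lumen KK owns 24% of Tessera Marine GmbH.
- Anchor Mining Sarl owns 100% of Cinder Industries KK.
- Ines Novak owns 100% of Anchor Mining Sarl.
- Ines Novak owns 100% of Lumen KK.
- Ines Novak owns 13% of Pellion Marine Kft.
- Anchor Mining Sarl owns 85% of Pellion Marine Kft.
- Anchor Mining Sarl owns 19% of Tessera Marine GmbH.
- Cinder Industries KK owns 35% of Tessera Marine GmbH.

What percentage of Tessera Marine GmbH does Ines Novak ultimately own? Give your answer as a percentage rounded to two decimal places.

Ines reaches Tessera along 3 paths.
Via Anchor: 100% × 19% = 19%.
Via Lumen: 100% × 24% = 24%.
Via Anchor → Cinder: 100% × 100% × 35% = 35%.
Total: 19% + 24% + 35% = 78%.
Rounded: 78.00%.

78.00%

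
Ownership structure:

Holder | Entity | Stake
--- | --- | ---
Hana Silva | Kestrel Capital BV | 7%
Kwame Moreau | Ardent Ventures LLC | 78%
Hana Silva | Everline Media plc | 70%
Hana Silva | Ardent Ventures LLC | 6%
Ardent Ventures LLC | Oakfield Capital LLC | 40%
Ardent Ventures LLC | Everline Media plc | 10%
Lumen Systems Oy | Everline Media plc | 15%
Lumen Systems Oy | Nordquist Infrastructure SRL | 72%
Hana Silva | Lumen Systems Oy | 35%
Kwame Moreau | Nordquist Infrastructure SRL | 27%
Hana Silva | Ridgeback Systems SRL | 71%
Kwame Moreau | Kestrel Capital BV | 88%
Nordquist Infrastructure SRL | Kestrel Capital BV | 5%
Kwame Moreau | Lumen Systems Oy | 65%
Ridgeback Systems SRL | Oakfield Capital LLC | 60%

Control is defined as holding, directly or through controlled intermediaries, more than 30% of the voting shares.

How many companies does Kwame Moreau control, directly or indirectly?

5

Kwame holds 78% of Ardent, so Kwame controls Ardent.
Kwame holds 65% of Lumen, so Kwame controls Lumen.
Kwame and Lumen together hold 27% + 72% = 99% of Nordquist, so Kwame controls Nordquist.
Nordquist and Kwame together hold 5% + 88% = 93% of Kestrel, so Kwame controls Kestrel.
Ardent holds 40% of Oakfield, so Kwame controls Oakfield.
No other company's threshold is met.
Kwame controls 5 companies.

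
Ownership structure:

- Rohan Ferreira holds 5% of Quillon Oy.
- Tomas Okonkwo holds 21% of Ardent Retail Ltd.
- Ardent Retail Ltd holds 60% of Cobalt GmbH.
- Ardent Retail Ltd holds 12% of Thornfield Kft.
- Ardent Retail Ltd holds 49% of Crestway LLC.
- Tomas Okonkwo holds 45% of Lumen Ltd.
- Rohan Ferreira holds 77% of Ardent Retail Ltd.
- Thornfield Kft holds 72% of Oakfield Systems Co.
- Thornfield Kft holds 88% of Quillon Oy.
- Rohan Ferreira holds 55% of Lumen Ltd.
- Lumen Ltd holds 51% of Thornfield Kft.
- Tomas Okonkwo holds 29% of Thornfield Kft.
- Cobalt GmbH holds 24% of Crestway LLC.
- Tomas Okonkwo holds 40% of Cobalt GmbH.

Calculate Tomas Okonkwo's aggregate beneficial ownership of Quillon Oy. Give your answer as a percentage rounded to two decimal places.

47.93%

Tomas reaches Quillon along 3 paths.
Via Thornfield: 29% × 88% = 25.52%.
Via Lumen → Thornfield: 45% × 51% × 88% = 20.196%.
Via Ardent → Thornfield: 21% × 12% × 88% = 2.2176%.
Total: 25.52% + 20.196% + 2.2176% = 47.9336%.
Rounded: 47.93%.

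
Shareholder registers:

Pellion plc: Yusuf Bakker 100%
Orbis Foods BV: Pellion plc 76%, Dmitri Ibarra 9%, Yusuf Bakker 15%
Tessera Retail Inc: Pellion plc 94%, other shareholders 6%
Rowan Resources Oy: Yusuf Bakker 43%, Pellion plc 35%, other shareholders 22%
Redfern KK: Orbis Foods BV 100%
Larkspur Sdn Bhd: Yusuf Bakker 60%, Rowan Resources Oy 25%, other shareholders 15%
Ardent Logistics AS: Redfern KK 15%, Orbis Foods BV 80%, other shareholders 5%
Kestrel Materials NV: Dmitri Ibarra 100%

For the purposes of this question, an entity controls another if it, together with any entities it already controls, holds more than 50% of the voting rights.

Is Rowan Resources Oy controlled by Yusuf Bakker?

Yes

Yusuf holds 100% of Pellion, so Yusuf controls Pellion.
Yusuf and Pellion together hold 43% + 35% = 78% of Rowan, so Yusuf controls Rowan.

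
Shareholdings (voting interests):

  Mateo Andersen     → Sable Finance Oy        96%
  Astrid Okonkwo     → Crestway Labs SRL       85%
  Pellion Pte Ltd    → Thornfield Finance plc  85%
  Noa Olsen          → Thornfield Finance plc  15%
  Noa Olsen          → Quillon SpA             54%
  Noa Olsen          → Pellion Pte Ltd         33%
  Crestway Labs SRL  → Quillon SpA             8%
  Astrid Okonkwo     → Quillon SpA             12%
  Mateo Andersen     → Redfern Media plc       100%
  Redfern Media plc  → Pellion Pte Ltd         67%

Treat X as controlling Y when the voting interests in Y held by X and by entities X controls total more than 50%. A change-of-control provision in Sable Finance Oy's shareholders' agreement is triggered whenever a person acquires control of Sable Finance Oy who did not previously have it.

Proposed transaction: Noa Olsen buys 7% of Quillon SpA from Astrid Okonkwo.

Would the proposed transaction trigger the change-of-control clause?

No

The purchase adds only to Noa's holdings (Astrid's stake shrinks), so Noa is the only person who could newly come to control Sable.
Noa holds 54% of Quillon, so Noa controls Quillon.
Neither Noa nor any entity Noa controls holds any voting interest in Sable.
So before the transaction, Noa does not control Sable.
After the purchase, Noa's direct stake in Quillon rises to 54% + 7% = 61%, and Astrid's stake falls to 5%.
Noa holds 61% of Quillon, so Noa controls Quillon.
After the transaction, neither Noa nor any entity Noa controls holds a voting interest in Sable, so Noa still does not control it.
No new person acquires control, so the clause is not triggered.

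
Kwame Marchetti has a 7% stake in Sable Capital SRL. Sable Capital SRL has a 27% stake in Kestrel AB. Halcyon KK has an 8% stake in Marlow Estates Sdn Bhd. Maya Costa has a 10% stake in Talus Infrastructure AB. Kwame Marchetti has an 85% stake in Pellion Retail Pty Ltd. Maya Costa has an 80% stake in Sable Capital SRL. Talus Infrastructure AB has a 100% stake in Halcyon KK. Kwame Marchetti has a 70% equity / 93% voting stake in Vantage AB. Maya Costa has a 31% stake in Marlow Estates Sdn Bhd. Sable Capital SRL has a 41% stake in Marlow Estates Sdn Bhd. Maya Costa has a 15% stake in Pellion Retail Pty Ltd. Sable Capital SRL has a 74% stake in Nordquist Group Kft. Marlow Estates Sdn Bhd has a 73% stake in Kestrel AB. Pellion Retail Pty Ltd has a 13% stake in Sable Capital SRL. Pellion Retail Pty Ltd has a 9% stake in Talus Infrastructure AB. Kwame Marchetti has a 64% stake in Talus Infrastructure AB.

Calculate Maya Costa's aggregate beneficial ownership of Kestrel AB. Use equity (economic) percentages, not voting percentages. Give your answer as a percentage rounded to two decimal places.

69.95%

Maya reaches Kestrel along 7 paths.
Via Sable: 80% × 27% = 21.6%.
Via Pellion → Sable: 15% × 13% × 27% = 0.5265%.
Via Sable → Marlow: 80% × 41% × 73% = 23.944%.
Via Pellion → Sable → Marlow: 15% × 13% × 41% × 73% = 0.583635%.
Via Pellion → Talus → Halcyon → Marlow: 15% × 9% × 100% × 8% × 73% = 0.07884%.
Via Talus → Halcyon → Marlow: 10% × 100% × 8% × 73% = 0.584%.
Via Marlow: 31% × 73% = 22.63%.
Total: 21.6% + 0.5265% + 23.944% + 0.583635% + 0.07884% + 0.584% + 22.63% = 69.946975%.
Rounded: 69.95%.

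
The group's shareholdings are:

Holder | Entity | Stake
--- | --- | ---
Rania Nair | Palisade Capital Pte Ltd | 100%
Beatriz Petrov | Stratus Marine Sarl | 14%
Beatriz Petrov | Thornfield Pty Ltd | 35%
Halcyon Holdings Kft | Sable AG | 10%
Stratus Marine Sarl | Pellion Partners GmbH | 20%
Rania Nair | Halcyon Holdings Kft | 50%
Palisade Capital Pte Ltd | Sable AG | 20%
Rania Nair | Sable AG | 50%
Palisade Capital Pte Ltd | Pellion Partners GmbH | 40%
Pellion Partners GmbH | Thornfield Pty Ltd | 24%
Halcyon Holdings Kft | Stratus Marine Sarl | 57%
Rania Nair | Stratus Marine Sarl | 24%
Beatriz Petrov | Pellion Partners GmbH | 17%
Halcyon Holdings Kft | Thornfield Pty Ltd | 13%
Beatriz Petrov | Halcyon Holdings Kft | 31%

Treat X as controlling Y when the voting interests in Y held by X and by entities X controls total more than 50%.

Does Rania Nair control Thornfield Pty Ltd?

No

Rania holds 100% of Palisade, so Rania controls Palisade.
Palisade and Rania together hold 20% + 50% = 70% of Sable, so Rania controls Sable.
Neither Rania nor any entity Rania controls holds any voting interest in Thornfield.
So Rania does not control Thornfield.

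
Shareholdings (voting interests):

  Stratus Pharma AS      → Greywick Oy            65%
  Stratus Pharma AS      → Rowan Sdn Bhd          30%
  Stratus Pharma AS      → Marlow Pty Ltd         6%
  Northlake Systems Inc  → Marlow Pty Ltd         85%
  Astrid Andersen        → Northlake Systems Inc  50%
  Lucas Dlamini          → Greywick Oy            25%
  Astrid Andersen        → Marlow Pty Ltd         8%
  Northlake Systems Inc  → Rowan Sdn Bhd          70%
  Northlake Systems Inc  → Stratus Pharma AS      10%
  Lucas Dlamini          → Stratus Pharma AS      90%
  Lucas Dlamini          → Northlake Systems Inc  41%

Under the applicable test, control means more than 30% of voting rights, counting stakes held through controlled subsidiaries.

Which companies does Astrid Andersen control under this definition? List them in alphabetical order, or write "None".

Astrid holds 50% of Northlake, so Astrid controls Northlake.
Northlake holds 70% of Rowan, so Astrid controls Rowan.
Northlake and Astrid together hold 85% + 8% = 93% of Marlow, so Astrid controls Marlow.
No other company's threshold is met.

Marlow Pty Ltd, Northlake Systems Inc, Rowan Sdn Bhd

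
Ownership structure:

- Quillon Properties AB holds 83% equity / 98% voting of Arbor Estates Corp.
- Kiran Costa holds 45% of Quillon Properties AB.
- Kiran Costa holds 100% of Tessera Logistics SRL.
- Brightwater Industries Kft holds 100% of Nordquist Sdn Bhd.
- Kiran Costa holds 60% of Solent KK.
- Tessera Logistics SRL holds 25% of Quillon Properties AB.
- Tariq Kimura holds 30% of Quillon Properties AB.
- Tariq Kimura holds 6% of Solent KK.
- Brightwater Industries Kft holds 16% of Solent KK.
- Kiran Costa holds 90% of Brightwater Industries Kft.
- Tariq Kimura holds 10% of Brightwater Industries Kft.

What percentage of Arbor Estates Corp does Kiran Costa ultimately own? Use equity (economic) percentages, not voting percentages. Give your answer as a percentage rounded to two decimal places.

58.10%

Kiran reaches Arbor along 2 paths.
Via Quillon: 45% × 83% = 37.35%.
Via Tessera → Quillon: 100% × 25% × 83% = 20.75%.
Total: 37.35% + 20.75% = 58.1%.
Rounded: 58.10%.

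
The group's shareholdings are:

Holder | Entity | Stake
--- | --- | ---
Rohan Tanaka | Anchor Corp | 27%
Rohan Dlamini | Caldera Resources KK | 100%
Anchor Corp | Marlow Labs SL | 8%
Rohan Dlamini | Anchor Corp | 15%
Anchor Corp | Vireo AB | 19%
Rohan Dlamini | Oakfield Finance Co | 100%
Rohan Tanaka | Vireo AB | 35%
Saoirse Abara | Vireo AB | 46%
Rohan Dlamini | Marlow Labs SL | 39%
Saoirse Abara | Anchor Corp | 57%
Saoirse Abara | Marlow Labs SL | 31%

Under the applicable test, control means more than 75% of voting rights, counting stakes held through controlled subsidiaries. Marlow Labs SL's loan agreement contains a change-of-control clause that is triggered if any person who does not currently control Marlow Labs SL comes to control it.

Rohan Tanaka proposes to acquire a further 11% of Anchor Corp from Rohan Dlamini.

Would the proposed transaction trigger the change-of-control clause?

The purchase adds only to Rohan Tanaka's holdings (Rohan Dlamini's stake shrinks), so Rohan Tanaka is the only person who could newly come to control Marlow.
Rohan Tanaka's largest direct stake is 35% in Vireo, which does not meet the threshold, so Rohan Tanaka controls no company.
Neither Rohan Tanaka nor any entity Rohan Tanaka controls holds any voting interest in Marlow.
So before the transaction, Rohan Tanaka does not control Marlow.
After the purchase, Rohan Tanaka's direct stake in Anchor rises to 27% + 11% = 38%, and Rohan Dlamini's stake falls to 4%.
Rohan Tanaka's side now holds 38% of Anchor, not > 75%, so Rohan Tanaka still does not control Anchor.
After the transaction, neither Rohan Tanaka nor any entity Rohan Tanaka controls holds a voting interest in Marlow, so Rohan Tanaka still does not control it.
No new person acquires control, so the clause is not triggered.

No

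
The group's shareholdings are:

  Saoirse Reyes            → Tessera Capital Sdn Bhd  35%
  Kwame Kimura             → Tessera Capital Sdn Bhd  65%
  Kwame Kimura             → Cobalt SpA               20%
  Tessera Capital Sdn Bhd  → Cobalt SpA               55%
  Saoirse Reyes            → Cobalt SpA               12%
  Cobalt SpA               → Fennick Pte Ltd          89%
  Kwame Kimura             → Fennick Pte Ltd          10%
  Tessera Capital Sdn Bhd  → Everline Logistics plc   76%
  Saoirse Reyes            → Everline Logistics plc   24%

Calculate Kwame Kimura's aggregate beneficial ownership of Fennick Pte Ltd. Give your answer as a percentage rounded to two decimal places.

Kwame reaches Fennick along 3 paths.
Direct stake: 10% = 10%.
Via Tessera → Cobalt: 65% × 55% × 89% = 31.8175%.
Via Cobalt: 20% × 89% = 17.8%.
Total: 10% + 31.8175% + 17.8% = 59.6175%.
Rounded: 59.62%.

59.62%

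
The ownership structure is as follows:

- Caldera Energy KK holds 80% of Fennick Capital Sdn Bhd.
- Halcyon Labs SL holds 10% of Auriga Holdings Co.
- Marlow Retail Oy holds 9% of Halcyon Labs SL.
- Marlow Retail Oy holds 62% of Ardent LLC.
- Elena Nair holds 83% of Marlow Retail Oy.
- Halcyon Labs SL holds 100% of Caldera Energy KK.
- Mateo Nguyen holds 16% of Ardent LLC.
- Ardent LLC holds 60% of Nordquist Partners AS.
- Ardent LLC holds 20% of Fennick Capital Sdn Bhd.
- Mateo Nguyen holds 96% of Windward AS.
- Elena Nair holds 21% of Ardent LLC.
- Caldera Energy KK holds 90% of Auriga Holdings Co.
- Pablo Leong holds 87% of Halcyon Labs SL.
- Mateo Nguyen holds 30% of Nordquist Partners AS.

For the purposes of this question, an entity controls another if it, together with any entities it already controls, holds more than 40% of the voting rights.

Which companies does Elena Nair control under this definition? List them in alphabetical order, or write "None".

Elena holds 83% of Marlow, so Elena controls Marlow.
Marlow and Elena together hold 62% + 21% = 83% of Ardent, so Elena controls Ardent.
Ardent holds 60% of Nordquist, so Elena controls Nordquist.
No other company's threshold is met.

Ardent LLC, Marlow Retail Oy, Nordquist Partners AS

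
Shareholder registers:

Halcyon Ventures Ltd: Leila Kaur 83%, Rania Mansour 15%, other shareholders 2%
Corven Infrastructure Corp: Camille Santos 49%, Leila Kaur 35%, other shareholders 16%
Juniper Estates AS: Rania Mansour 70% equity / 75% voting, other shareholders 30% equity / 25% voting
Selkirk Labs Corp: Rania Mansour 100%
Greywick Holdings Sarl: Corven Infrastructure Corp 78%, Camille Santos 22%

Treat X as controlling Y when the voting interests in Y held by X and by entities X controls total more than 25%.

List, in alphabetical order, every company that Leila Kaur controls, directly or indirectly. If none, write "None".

Leila holds 83% of Halcyon, so Leila controls Halcyon.
Leila holds 35% of Corven, so Leila controls Corven.
Corven holds 78% of Greywick, so Leila controls Greywick.
No other company's threshold is met.

Corven Infrastructure Corp, Greywick Holdings Sarl, Halcyon Ventures Ltd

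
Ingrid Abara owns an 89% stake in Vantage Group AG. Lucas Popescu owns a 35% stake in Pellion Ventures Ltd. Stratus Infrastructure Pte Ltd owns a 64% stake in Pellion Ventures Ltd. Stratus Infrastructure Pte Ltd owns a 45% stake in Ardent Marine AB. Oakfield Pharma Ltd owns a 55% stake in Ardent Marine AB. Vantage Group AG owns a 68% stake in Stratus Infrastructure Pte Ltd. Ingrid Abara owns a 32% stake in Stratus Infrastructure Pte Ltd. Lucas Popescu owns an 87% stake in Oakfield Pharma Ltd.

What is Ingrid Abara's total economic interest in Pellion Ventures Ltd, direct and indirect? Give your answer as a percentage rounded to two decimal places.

59.21%

Ingrid reaches Pellion along 2 paths.
Via Vantage → Stratus: 89% × 68% × 64% = 38.7328%.
Via Stratus: 32% × 64% = 20.48%.
Total: 38.7328% + 20.48% = 59.2128%.
Rounded: 59.21%.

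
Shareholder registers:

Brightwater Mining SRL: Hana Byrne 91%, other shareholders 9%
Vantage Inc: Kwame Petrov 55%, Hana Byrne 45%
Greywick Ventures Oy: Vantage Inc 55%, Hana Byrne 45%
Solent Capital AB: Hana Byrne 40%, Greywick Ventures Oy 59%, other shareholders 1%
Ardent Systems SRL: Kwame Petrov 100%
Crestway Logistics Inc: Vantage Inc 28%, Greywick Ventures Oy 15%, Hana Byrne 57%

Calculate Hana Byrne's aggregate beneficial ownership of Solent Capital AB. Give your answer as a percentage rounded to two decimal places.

Hana reaches Solent along 3 paths.
Direct stake: 40% = 40%.
Via Vantage → Greywick: 45% × 55% × 59% = 14.6025%.
Via Greywick: 45% × 59% = 26.55%.
Total: 40% + 14.6025% + 26.55% = 81.1525%.
Rounded: 81.15%.

81.15%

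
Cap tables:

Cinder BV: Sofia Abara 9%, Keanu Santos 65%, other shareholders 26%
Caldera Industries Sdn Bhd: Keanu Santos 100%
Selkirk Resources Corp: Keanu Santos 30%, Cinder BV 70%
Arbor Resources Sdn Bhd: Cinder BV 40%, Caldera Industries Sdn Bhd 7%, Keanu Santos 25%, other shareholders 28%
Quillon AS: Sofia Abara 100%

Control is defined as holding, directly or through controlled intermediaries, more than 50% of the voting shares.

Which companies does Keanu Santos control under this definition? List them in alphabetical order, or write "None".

Keanu holds 65% of Cinder, so Keanu controls Cinder.
Keanu holds 100% of Caldera, so Keanu controls Caldera.
Keanu and Cinder together hold 30% + 70% = 100% of Selkirk, so Keanu controls Selkirk.
Cinder and Caldera and Keanu together hold 40% + 7% + 25% = 72% of Arbor, so Keanu controls Arbor.
No other company's threshold is met.

Arbor Resources Sdn Bhd, Caldera Industries Sdn Bhd, Cinder BV, Selkirk Resources Corp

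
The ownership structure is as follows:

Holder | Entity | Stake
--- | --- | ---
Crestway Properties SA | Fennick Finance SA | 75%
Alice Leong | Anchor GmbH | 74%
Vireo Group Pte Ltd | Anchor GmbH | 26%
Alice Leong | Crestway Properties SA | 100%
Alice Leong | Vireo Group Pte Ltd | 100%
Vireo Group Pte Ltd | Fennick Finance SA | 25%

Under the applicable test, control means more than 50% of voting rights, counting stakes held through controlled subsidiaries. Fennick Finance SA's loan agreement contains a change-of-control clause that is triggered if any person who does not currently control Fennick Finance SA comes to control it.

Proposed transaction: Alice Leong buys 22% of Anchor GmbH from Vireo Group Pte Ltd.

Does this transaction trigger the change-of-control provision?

No

The purchase adds only to Alice's holdings (Vireo's stake shrinks), so Alice is the only person who could newly come to control Fennick.
Alice holds 100% of Crestway, so Alice controls Crestway.
Alice holds 100% of Vireo, so Alice controls Vireo.
Crestway and Vireo together hold 75% + 25% = 100% of Fennick, so Alice controls Fennick.
So Alice already controls Fennick before the transaction.
After the purchase, Alice's direct stake in Anchor rises to 74% + 22% = 96%, and Vireo's stake falls to 4%.
Alice controlled Fennick already, so this is not a new person acquiring control; every other person's position is unchanged or reduced.
No new person acquires control, so the clause is not triggered.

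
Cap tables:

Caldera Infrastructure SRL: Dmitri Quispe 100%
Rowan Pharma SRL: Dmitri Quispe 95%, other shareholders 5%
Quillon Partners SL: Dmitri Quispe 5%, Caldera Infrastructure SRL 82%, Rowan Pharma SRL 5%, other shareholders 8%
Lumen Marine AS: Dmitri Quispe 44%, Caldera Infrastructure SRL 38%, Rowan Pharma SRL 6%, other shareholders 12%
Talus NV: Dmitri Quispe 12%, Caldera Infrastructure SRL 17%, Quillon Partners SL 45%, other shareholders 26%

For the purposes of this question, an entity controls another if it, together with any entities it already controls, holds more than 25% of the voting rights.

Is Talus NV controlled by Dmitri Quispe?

Yes

Dmitri holds 95% of Rowan, so Dmitri controls Rowan.
Dmitri holds 100% of Caldera, so Dmitri controls Caldera.
Dmitri and Caldera and Rowan together hold 5% + 82% + 5% = 92% of Quillon, so Dmitri controls Quillon.
Dmitri and Caldera and Quillon together hold 12% + 17% + 45% = 74% of Talus, so Dmitri controls Talus.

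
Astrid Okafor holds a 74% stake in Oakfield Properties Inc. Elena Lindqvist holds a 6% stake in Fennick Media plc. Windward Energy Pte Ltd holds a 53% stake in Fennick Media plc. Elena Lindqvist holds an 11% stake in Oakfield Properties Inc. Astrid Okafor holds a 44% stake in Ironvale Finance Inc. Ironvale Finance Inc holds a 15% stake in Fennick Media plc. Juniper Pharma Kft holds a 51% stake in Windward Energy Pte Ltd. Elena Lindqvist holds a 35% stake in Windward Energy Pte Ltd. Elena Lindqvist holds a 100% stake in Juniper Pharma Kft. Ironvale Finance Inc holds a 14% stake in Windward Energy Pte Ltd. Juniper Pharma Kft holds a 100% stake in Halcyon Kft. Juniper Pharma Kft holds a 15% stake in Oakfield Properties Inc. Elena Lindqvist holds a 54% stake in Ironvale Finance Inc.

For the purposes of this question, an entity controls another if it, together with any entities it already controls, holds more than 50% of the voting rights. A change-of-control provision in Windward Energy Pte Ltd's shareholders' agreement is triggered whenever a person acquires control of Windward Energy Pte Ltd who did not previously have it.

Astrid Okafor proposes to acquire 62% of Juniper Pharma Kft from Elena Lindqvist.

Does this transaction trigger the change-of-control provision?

Yes

The purchase adds only to Astrid's holdings (Elena's stake shrinks), so Astrid is the only person who could newly come to control Windward.
Astrid holds 74% of Oakfield, so Astrid controls Oakfield.
Neither Astrid nor any entity Astrid controls holds any voting interest in Windward.
So before the transaction, Astrid does not control Windward.
After the purchase, Astrid holds 62% of Juniper directly, and Elena's stake falls to 38%.
Astrid holds 62% of Juniper, so Astrid controls Juniper.
Juniper holds 51% of Windward, so Astrid controls Windward.
Astrid did not control Windward before and does after, so the clause is triggered.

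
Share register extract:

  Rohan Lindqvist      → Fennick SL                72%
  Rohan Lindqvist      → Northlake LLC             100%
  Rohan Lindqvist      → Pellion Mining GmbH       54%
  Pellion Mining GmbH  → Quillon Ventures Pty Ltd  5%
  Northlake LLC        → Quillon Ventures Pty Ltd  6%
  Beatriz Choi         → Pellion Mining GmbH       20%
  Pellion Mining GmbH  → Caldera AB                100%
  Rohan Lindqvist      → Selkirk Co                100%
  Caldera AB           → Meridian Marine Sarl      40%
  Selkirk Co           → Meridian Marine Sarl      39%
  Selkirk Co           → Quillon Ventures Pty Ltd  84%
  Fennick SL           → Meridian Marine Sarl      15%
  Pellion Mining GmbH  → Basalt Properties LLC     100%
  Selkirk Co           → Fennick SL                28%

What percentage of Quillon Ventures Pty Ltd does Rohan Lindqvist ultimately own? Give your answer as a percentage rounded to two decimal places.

Rohan reaches Quillon along 3 paths.
Via Northlake: 100% × 6% = 6%.
Via Pellion: 54% × 5% = 2.7%.
Via Selkirk: 100% × 84% = 84%.
Total: 6% + 2.7% + 84% = 92.7%.
Rounded: 92.70%.

92.70%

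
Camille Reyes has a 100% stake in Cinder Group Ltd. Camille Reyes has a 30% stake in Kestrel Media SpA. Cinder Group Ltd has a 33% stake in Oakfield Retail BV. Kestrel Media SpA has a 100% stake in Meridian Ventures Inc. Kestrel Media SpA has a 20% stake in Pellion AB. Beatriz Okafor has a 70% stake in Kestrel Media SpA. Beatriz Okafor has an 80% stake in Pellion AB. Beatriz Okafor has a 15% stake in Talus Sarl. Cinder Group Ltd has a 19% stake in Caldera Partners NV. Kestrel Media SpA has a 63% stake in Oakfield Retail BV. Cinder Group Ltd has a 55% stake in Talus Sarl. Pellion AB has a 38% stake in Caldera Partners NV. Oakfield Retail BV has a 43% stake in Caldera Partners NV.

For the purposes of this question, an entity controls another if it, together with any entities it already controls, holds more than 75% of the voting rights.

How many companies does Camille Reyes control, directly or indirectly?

Camille holds 100% of Cinder, so Camille controls Cinder.
No other company's threshold is met.
Camille controls 1 company.

1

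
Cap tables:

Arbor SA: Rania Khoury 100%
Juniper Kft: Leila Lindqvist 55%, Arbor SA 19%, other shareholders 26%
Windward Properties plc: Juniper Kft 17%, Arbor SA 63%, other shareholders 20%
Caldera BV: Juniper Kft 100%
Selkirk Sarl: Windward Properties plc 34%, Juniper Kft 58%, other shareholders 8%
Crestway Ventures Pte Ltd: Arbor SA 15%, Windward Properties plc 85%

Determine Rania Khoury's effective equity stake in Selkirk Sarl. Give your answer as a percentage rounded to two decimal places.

33.54%

Rania reaches Selkirk along 3 paths.
Via Arbor → Juniper → Windward: 100% × 19% × 17% × 34% = 1.0982%.
Via Arbor → Windward: 100% × 63% × 34% = 21.42%.
Via Arbor → Juniper: 100% × 19% × 58% = 11.02%.
Total: 1.0982% + 21.42% + 11.02% = 33.5382%.
Rounded: 33.54%.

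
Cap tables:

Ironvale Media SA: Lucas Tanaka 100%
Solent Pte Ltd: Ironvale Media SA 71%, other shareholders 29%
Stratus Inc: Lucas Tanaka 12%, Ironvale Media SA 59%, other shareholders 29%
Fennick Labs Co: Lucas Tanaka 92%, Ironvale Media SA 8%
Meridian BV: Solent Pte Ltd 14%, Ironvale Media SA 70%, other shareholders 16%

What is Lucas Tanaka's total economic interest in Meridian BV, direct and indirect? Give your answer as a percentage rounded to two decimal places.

79.94%

Lucas reaches Meridian along 2 paths.
Via Ironvale → Solent: 100% × 71% × 14% = 9.94%.
Via Ironvale: 100% × 70% = 70%.
Total: 9.94% + 70% = 79.94%.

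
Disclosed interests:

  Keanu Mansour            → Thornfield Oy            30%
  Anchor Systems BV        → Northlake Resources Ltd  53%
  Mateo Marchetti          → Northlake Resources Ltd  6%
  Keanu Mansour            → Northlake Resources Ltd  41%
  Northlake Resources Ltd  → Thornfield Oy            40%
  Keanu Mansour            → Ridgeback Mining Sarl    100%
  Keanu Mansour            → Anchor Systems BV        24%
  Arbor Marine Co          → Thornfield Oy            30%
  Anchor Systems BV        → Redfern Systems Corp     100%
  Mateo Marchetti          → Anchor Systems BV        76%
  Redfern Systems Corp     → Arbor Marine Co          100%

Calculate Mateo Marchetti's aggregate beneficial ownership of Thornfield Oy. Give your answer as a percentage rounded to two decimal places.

Mateo reaches Thornfield along 3 paths.
Via Anchor → Redfern → Arbor: 76% × 100% × 100% × 30% = 22.8%.
Via Northlake: 6% × 40% = 2.4%.
Via Anchor → Northlake: 76% × 53% × 40% = 16.112%.
Total: 22.8% + 2.4% + 16.112% = 41.312%.
Rounded: 41.31%.

41.31%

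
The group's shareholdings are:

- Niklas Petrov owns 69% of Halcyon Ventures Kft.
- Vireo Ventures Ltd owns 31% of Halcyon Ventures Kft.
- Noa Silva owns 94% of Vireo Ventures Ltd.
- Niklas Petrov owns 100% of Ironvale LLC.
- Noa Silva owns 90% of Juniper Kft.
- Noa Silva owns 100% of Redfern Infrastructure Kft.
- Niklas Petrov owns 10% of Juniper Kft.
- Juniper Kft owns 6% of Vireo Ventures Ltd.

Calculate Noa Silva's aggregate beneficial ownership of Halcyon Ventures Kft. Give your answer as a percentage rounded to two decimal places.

30.81%

Noa reaches Halcyon along 2 paths.
Via Juniper → Vireo: 90% × 6% × 31% = 1.674%.
Via Vireo: 94% × 31% = 29.14%.
Total: 1.674% + 29.14% = 30.814%.
Rounded: 30.81%.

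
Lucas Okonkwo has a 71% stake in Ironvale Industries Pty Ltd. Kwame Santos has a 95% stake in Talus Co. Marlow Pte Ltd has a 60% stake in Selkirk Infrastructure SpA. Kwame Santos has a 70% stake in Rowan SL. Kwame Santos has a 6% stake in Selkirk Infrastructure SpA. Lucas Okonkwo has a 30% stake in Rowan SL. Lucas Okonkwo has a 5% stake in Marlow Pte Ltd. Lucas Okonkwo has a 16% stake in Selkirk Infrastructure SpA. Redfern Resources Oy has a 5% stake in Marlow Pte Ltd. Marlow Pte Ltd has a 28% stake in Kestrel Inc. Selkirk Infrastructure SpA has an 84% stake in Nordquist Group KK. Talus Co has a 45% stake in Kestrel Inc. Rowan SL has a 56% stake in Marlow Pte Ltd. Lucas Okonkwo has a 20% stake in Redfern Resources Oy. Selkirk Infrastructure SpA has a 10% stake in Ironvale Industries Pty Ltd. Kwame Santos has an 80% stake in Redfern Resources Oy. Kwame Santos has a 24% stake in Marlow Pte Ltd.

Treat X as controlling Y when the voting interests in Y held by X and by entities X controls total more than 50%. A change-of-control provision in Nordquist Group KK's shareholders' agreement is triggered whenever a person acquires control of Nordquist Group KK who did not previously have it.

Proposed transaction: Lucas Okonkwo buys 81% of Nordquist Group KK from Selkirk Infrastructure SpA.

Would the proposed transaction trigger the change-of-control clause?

The purchase adds only to Lucas's holdings (Selkirk's stake shrinks), so Lucas is the only person who could newly come to control Nordquist.
Lucas holds 71% of Ironvale, so Lucas controls Ironvale.
Neither Lucas nor any entity Lucas controls holds any voting interest in Nordquist.
So before the transaction, Lucas does not control Nordquist.
After the purchase, Lucas holds 81% of Nordquist directly, and Selkirk's stake falls to 3%.
Lucas holds 81% of Nordquist, so Lucas controls Nordquist.
Lucas did not control Nordquist before and does after, so the clause is triggered.

Yes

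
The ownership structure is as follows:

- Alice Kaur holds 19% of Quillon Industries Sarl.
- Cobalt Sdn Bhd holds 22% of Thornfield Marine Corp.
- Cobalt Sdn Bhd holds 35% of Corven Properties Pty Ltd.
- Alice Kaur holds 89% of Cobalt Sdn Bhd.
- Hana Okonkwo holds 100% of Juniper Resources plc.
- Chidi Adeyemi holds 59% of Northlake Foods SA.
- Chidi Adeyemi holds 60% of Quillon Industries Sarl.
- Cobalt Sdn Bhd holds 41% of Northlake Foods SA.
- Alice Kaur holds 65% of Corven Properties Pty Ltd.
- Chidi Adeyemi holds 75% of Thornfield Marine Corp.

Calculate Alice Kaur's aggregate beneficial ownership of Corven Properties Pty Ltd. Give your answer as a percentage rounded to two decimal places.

Alice reaches Corven along 2 paths.
Direct stake: 65% = 65%.
Via Cobalt: 89% × 35% = 31.15%.
Total: 65% + 31.15% = 96.15%.

96.15%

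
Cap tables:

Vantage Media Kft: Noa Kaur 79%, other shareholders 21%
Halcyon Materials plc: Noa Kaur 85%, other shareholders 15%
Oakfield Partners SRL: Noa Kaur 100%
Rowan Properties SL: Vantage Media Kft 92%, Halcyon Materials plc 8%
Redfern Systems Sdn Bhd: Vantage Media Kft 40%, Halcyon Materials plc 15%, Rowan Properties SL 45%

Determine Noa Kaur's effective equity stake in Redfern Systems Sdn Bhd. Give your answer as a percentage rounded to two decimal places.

80.12%

Noa reaches Redfern along 4 paths.
Via Vantage: 79% × 40% = 31.6%.
Via Halcyon: 85% × 15% = 12.75%.
Via Vantage → Rowan: 79% × 92% × 45% = 32.706%.
Via Halcyon → Rowan: 85% × 8% × 45% = 3.06%.
Total: 31.6% + 12.75% + 32.706% + 3.06% = 80.116%.
Rounded: 80.12%.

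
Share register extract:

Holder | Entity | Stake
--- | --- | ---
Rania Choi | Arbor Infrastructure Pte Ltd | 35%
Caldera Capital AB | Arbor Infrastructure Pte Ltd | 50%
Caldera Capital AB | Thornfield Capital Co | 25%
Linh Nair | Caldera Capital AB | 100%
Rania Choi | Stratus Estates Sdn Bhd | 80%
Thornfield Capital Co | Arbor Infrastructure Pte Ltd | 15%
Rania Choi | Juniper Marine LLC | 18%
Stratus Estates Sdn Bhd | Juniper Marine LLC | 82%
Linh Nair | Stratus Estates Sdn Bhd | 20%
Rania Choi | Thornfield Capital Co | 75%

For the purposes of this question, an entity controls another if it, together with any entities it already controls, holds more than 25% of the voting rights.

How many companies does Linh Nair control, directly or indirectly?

Linh holds 100% of Caldera, so Linh controls Caldera.
Caldera holds 50% of Arbor, so Linh controls Arbor.
No other company's threshold is met.
Linh controls 2 companies.

2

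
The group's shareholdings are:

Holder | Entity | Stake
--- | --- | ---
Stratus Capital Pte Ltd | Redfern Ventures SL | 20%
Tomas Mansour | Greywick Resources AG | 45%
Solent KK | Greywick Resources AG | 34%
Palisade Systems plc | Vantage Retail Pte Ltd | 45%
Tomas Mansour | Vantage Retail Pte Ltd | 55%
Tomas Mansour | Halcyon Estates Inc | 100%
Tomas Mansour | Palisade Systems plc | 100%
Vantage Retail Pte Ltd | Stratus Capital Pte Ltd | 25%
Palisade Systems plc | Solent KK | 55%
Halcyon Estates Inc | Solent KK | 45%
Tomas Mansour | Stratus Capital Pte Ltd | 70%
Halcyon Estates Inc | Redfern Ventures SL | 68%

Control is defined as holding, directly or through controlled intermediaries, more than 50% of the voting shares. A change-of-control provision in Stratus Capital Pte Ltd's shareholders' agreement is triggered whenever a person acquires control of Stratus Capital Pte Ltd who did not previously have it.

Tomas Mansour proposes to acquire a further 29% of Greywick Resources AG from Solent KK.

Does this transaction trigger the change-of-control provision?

No

The purchase adds only to Tomas's holdings (Solent's stake shrinks), so Tomas is the only person who could newly come to control Stratus.
Tomas holds 100% of Palisade, so Tomas controls Palisade.
Palisade and Tomas together hold 45% + 55% = 100% of Vantage, so Tomas controls Vantage.
Vantage and Tomas together hold 25% + 70% = 95% of Stratus, so Tomas controls Stratus.
So Tomas already controls Stratus before the transaction.
After the purchase, Tomas's direct stake in Greywick rises to 45% + 29% = 74%, and Solent's stake falls to 5%.
Tomas controlled Stratus already, so this is not a new person acquiring control; every other person's position is unchanged or reduced.
No new person acquires control, so the clause is not triggered.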